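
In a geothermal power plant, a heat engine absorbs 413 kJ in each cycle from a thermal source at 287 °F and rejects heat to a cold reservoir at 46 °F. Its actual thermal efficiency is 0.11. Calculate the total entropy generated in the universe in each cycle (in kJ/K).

ΔS_univ ≈ 0.3128 kJ/K

T_H = 287 °F → (287 − 32) × 5/9 = 141.67 °C = 414.82 K.
T_C = 46 °F → (46 − 32) × 5/9 = 7.78 °C = 280.93 K.
W = η·Q_H = 0.11 × 413 = 45.43 kJ, so Q_C = Q_H − W = 367.6 kJ.
The hot reservoir loses entropy Q_H/T_H = 413/414.82 = 0.9956 kJ/K; the cold reservoir gains Q_C/T_C = 367.6/280.93 = 1.308 kJ/K.
ΔS_univ = −Q_H/T_H + Q_C/T_C = 0.3128 kJ/K (> 0, since η = 0.11 < η_Carnot = 0.323).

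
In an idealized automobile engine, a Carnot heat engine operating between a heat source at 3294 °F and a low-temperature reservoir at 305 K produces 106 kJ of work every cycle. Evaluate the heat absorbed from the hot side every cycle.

T_H = 3294 °F → (3294 − 32) × 5/9 = 1812.22 °C = 2085.37 K.
Since the cycle is reversible, η = 1 − T_C/T_H = 1 − 305.00/2085.37 = 0.8537.
Q_H = W/η = 106/0.8537 = 124 kJ.

Q_H ≈ 124 kJ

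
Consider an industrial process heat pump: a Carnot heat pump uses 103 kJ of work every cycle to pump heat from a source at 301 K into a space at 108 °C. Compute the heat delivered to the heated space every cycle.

T_H = 108 °C → 108 + 273.15 = 381.15 K.
Reversible heating COP: COP_HP = T_H/(T_H − T_C) = 381.15/80.15 = 4.7555.
Q_H = COP_HP · W = 4.7555 × 103 = 490 kJ.

Q_H ≈ 490 kJ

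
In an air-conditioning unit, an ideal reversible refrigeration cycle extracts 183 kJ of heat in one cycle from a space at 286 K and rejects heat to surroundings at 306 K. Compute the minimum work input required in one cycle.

For a reversible refrigerator, COP_R = T_C/(T_H − T_C) = 286.00/20.00 = 14.3000.
W = Q_C/COP_R = 183/14.3000 = 12.80 kJ.

W_in ≈ 12.80 kJ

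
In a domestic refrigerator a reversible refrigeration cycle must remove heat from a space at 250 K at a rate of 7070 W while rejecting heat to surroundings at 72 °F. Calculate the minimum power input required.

T_H = 72 °F → (72 − 32) × 5/9 = 22.22 °C = 295.37 K.
The reversible coefficient of performance is COP_R = T_C/(T_H − T_C) = 250.00/45.37 = 5.5100.
W = Q_C/COP_R = 7070/5.5100 = 1280 W.

Ẇ_in ≈ 1280 W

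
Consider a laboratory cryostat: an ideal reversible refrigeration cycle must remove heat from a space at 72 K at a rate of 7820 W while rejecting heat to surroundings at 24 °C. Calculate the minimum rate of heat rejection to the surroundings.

Q̇_H ≈ 32300 W

T_H = 24 °C → 24 + 273.15 = 297.15 K.
For a reversible cycle Q_H/Q_C = T_H/T_C, so Q_H = Q_C·T_H/T_C = 7820 × 297.15/72.00 = 32300 W.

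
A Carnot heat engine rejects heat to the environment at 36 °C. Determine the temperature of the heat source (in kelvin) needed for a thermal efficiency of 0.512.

T_H ≈ 634 K

T_C = 36 °C → 36 + 273.15 = 309.15 K.
From η = 1 − T_C/T_H, solving for T_H gives T_H = T_C/(1 − η) = 309.15/(1 − 0.512) = 634 K.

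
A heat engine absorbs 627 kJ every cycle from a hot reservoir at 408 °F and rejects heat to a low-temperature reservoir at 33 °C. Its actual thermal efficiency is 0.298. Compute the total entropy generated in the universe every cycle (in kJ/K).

T_H = 408 °F → (408 − 32) × 5/9 = 208.89 °C = 482.04 K.
T_C = 33 °C → 33 + 273.15 = 306.15 K.
W = η·Q_H = 0.298 × 627 = 186.8 kJ, so Q_C = Q_H − W = 440.2 kJ.
Entropy balance on the reservoirs: −Q_H/T_H = -1.301 kJ/K, +Q_C/T_C = 1.438 kJ/K.
ΔS_univ = −Q_H/T_H + Q_C/T_C = 0.137 kJ/K (> 0, since η = 0.298 < η_Carnot = 0.365).

ΔS_univ ≈ 0.137 kJ/K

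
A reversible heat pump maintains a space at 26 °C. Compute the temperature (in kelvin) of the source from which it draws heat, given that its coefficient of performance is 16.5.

T_C ≈ 281 K

T_H = 26 °C → 26 + 273.15 = 299.15 K.
COP_HP = T_H/(T_H − T_C) ⇒ T_C = T_H·(COP_HP − 1)/COP_HP = 299.15 × (16.5 − 1)/16.5 = 281 K.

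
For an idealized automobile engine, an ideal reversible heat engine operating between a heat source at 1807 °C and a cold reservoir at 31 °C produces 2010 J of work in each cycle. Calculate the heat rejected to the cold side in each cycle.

Q_C ≈ 344 J

T_H = 1807 °C → 1807 + 273.15 = 2080.15 K.
T_C = 31 °C → 31 + 273.15 = 304.15 K.
η_rev = 1 − T_C/T_H = 1 − 304.15/2080.15 = 0.8538.
Since Q_C/Q_H = T_C/T_H and Q_H = W/η, Q_C = W·T_C/(T_H − T_C) = 2010 × 304.15/1776.00 = 344 J.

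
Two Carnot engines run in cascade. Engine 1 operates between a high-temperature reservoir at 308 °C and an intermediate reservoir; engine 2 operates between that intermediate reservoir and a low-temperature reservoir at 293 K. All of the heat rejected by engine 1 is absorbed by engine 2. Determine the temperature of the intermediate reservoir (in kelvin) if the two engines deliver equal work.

T_H = 308 °C → 308 + 273.15 = 581.15 K.
For reversible stages Q_m = Q_H·(T_m/T_H). Setting W₁ = Q_H(1 − T_m/T_H) equal to W₂ = Q_m(1 − T_C/T_m) = Q_H·(T_m − T_C)/T_H gives T_H − T_m = T_m − T_C, so T_m = (T_H + T_C)/2 = (581.15 + 293.00)/2 = 437.1 K.

T_m ≈ 437.1 K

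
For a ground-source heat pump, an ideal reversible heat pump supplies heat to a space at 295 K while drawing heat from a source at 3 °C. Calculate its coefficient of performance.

COP_HP ≈ 15.6

T_C = 3 °C → 3 + 273.15 = 276.15 K.
The Carnot heat-pump COP is COP_HP = T_H/(T_H − T_C) = 295.00/(295.00 − 276.15) = 15.6.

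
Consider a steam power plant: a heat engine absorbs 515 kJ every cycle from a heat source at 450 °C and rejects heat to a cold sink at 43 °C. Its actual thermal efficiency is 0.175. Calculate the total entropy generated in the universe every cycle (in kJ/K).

T_H = 450 °C → 450 + 273.15 = 723.15 K.
T_C = 43 °C → 43 + 273.15 = 316.15 K.
W = η·Q_H = 0.175 × 515 = 90.12 kJ, so Q_C = Q_H − W = 424.9 kJ.
Reservoir entropy changes: ΔS_H = −Q_H/T_H = −515/723.15 = -0.7122 kJ/K and ΔS_C = +Q_C/T_C = 424.9/316.15 = 1.344 kJ/K.
ΔS_univ = −Q_H/T_H + Q_C/T_C = 0.632 kJ/K (> 0, since η = 0.175 < η_Carnot = 0.563).

ΔS_univ ≈ 0.632 kJ/K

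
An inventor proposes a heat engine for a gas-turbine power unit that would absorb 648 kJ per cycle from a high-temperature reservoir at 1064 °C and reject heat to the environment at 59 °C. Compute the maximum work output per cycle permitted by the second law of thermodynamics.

W_max ≈ 487 kJ

T_H = 1064 °C → 1064 + 273.15 = 1337.15 K.
T_C = 59 °C → 59 + 273.15 = 332.15 K.
By the Carnot theorem, η_max = 1 − T_C/T_H = 1 − 332.15/1337.15 = 0.7516.
W_max = η_max · Q_H = 0.7516 × 648 = 487 kJ.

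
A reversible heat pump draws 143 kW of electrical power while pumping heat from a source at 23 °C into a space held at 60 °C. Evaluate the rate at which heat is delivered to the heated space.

T_H = 60 °C → 60 + 273.15 = 333.15 K.
T_C = 23 °C → 23 + 273.15 = 296.15 K.
Reversible heating COP: COP_HP = T_H/(T_H − T_C) = 333.15/37.00 = 9.0041.
Q_H = COP_HP · W = 9.0041 × 143 = 1290 kW.

Q̇_H ≈ 1290 kW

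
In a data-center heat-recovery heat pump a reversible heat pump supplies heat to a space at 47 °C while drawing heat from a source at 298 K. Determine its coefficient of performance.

COP_HP ≈ 14.5

T_H = 47 °C → 47 + 273.15 = 320.15 K.
Reversible heating COP: COP_HP = T_H/(T_H − T_C) = 320.15/(320.15 − 298.00) = 14.5.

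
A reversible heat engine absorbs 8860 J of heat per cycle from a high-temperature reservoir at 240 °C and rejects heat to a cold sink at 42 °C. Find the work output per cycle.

T_H = 240 °C → 240 + 273.15 = 513.15 K.
T_C = 42 °C → 42 + 273.15 = 315.15 K.
Since the cycle is reversible, η = 1 − T_C/T_H = 1 − 315.15/513.15 = 0.3859.
W = η·Q_H = 0.3859 × 8860 = 3420 J.

W ≈ 3420 J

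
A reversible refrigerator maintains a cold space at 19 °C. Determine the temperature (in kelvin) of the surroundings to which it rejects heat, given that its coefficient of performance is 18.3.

T_H ≈ 308 K

T_C = 19 °C → 19 + 273.15 = 292.15 K.
COP_R = T_C/(T_H − T_C) ⇒ T_H = T_C·(1 + 1/COP_R) = 292.15 × (1 + 1/18.3) = 308 K.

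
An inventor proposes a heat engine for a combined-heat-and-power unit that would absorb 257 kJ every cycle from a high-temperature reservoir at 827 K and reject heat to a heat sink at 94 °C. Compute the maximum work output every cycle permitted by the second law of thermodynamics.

T_C = 94 °C → 94 + 273.15 = 367.15 K.
The second-law ceiling is the Carnot efficiency, η_max = 1 − T_C/T_H = 1 − 367.15/827.00 = 0.5560.
W_max = η_max · Q_H = 0.5560 × 257 = 142.9 kJ.

W_max ≈ 142.9 kJ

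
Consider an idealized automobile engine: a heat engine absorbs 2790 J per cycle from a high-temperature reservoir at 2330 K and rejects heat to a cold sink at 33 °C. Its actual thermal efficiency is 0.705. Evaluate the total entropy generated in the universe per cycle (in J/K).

T_C = 33 °C → 33 + 273.15 = 306.15 K.
W = η·Q_H = 0.705 × 2790 = 1967 J, so Q_C = Q_H − W = 823.1 J.
Reservoir entropy changes: ΔS_H = −Q_H/T_H = −2790/2330.00 = -1.197 J/K and ΔS_C = +Q_C/T_C = 823.1/306.15 = 2.688 J/K.
ΔS_univ = −Q_H/T_H + Q_C/T_C = 1.49 J/K (> 0, since η = 0.705 < η_Carnot = 0.869).

ΔS_univ ≈ 1.49 J/K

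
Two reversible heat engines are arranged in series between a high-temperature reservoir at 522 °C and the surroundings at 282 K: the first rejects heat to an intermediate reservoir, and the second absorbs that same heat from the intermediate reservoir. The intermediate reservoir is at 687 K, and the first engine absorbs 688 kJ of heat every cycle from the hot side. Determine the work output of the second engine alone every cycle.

W₂ ≈ 350 kJ

T_H = 522 °C → 522 + 273.15 = 795.15 K.
Heat entering the second stage: Q_m = Q_H·(T_m/T_H) = 688 × 687.00/795.15 = 594 kJ.
Second-stage efficiency η₂ = 1 − T_C/T_m = 1 − 282.00/687.00 = 0.5895, so W₂ = η₂·Q_m = 350 kJ.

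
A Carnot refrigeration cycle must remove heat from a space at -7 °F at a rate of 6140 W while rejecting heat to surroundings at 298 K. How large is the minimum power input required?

Ẇ_in ≈ 1140 W

T_C = -7 °F → (-7 − 32) × 5/9 = -21.67 °C = 251.48 K.
The reversible coefficient of performance is COP_R = T_C/(T_H − T_C) = 251.48/46.52 = 5.4063.
W = Q_C/COP_R = 6140/5.4063 = 1140 W.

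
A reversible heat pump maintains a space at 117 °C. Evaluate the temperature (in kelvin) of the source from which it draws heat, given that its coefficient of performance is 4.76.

T_H = 117 °C → 117 + 273.15 = 390.15 K.
COP_HP = T_H/(T_H − T_C) ⇒ T_C = T_H·(COP_HP − 1)/COP_HP = 390.15 × (4.76 − 1)/4.76 = 308 K.

T_C ≈ 308 K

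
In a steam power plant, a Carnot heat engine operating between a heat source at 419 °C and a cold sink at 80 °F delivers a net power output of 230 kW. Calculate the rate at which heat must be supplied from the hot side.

T_H = 419 °C → 419 + 273.15 = 692.15 K.
T_C = 80 °F → (80 − 32) × 5/9 = 26.67 °C = 299.82 K.
η_rev = 1 − T_C/T_H = 1 − 299.82/692.15 = 0.5668.
Q_H = W/η = 230/0.5668 = 406 kW.

Q̇_H ≈ 406 kW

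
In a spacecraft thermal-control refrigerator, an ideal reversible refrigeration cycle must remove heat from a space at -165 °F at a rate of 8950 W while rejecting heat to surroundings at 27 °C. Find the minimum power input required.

T_H = 27 °C → 27 + 273.15 = 300.15 K.
T_C = -165 °F → (-165 − 32) × 5/9 = -109.44 °C = 163.71 K.
For a reversible refrigerator, COP_R = T_C/(T_H − T_C) = 163.71/136.44 = 1.1998.
W = Q_C/COP_R = 8950/1.1998 = 7460 W.

Ẇ_in ≈ 7460 W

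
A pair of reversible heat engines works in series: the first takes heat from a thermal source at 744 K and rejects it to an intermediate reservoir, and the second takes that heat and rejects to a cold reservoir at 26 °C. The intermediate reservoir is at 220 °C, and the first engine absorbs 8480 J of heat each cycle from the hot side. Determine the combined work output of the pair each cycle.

T_C = 26 °C → 26 + 273.15 = 299.15 K.
Two reversible stages in series are equivalent to a single Carnot engine between T_H and T_C, so η_total = 1 − T_C/T_H = 1 − 299.15/744.00 = 0.5979.
W_total = η_total · Q_H = 0.5979 × 8480 = 5070 J.

W_total ≈ 5070 J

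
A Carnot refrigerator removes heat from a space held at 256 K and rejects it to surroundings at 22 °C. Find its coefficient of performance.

T_H = 22 °C → 22 + 273.15 = 295.15 K.
The reversible coefficient of performance is COP_R = T_C/(T_H − T_C) = 256.00/(295.15 − 256.00) = 6.54.

COP_R ≈ 6.54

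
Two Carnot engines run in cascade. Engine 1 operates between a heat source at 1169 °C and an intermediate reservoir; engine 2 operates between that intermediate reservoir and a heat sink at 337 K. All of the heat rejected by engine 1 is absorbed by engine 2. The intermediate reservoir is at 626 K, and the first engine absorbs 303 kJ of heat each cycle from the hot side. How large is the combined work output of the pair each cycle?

T_H = 1169 °C → 1169 + 273.15 = 1442.15 K.
Two reversible stages in series are equivalent to a single Carnot engine between T_H and T_C, so η_total = 1 − T_C/T_H = 1 − 337.00/1442.15 = 0.7663.
W_total = η_total · Q_H = 0.7663 × 303 = 232 kJ.

W_total ≈ 232 kJ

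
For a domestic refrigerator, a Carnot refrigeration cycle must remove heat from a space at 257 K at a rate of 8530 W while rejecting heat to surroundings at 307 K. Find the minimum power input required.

The reversible coefficient of performance is COP_R = T_C/(T_H − T_C) = 257.00/50.00 = 5.1400.
W = Q_C/COP_R = 8530/5.1400 = 1660 W.

Ẇ_in ≈ 1660 W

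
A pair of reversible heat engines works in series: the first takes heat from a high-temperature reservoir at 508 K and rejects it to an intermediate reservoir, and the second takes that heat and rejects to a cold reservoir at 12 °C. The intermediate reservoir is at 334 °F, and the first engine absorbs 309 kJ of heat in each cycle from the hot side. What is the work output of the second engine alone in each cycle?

T_C = 12 °C → 12 + 273.15 = 285.15 K.
T_m = 334 °F → (334 − 32) × 5/9 = 167.78 °C = 440.93 K.
Heat entering the second stage: Q_m = Q_H·(T_m/T_H) = 309 × 440.93/508.00 = 268 kJ.
Second-stage efficiency η₂ = 1 − T_C/T_m = 1 − 285.15/440.93 = 0.3533, so W₂ = η₂·Q_m = 94.8 kJ.

W₂ ≈ 94.8 kJ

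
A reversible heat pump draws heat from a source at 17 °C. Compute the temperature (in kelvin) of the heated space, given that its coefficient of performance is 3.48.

T_H ≈ 407 K

T_C = 17 °C → 17 + 273.15 = 290.15 K.
COP_HP = T_H/(T_H − T_C) ⇒ T_H = T_C·COP_HP/(COP_HP − 1) = 290.15 × 3.48/(3.48 − 1) = 407 K.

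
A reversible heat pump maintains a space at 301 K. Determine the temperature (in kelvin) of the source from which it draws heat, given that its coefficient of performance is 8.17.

COP_HP = T_H/(T_H − T_C) ⇒ T_C = T_H·(COP_HP − 1)/COP_HP = 301.00 × (8.17 − 1)/8.17 = 264 K.

T_C ≈ 264 K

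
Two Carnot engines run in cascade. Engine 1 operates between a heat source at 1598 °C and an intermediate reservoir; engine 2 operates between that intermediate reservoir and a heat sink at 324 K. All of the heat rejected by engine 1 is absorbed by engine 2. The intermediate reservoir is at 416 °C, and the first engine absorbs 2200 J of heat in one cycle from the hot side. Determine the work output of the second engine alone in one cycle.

T_H = 1598 °C → 1598 + 273.15 = 1871.15 K.
T_m = 416 °C → 416 + 273.15 = 689.15 K.
Heat entering the second stage: Q_m = Q_H·(T_m/T_H) = 2200 × 689.15/1871.15 = 810.3 J.
Second-stage efficiency η₂ = 1 − T_C/T_m = 1 − 324.00/689.15 = 0.5299, so W₂ = η₂·Q_m = 429.3 J.

W₂ ≈ 429.3 J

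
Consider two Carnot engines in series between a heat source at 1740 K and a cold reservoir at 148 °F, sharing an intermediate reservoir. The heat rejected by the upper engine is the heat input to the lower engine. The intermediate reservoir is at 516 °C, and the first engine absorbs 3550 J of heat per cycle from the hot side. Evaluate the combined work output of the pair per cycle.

T_C = 148 °F → (148 − 32) × 5/9 = 64.44 °C = 337.59 K.
Two reversible stages in series are equivalent to a single Carnot engine between T_H and T_C, so η_total = 1 − T_C/T_H = 1 − 337.59/1740.00 = 0.8060.
W_total = η_total · Q_H = 0.8060 × 3550 = 2860 J.

W_total ≈ 2860 J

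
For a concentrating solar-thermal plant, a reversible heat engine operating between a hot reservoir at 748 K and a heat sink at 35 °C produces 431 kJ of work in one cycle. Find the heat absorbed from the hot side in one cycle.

T_C = 35 °C → 35 + 273.15 = 308.15 K.
Since the cycle is reversible, η = 1 − T_C/T_H = 1 − 308.15/748.00 = 0.5880.
Q_H = W/η = 431/0.5880 = 733 kJ.

Q_H ≈ 733 kJ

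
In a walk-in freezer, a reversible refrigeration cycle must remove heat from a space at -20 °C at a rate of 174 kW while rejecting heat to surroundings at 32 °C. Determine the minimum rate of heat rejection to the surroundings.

T_H = 32 °C → 32 + 273.15 = 305.15 K.
T_C = -20 °C → -20 + 273.15 = 253.15 K.
For a reversible cycle Q_H/Q_C = T_H/T_C, so Q_H = Q_C·T_H/T_C = 174 × 305.15/253.15 = 209.7 kW.

Q̇_H ≈ 209.7 kW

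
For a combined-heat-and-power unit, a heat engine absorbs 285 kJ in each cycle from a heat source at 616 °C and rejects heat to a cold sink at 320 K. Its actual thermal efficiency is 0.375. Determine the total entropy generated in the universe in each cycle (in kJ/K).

ΔS_univ ≈ 0.236 kJ/K

T_H = 616 °C → 616 + 273.15 = 889.15 K.
W = η·Q_H = 0.375 × 285 = 106.9 kJ, so Q_C = Q_H − W = 178.1 kJ.
Entropy balance on the reservoirs: −Q_H/T_H = -0.3205 kJ/K, +Q_C/T_C = 0.5566 kJ/K.
ΔS_univ = −Q_H/T_H + Q_C/T_C = 0.236 kJ/K (> 0, since η = 0.375 < η_Carnot = 0.640).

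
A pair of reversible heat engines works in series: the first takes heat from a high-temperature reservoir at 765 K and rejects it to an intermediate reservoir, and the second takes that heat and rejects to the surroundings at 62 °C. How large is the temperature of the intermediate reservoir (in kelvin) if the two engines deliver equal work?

T_m ≈ 550.1 K

T_C = 62 °C → 62 + 273.15 = 335.15 K.
For reversible stages Q_m = Q_H·(T_m/T_H). Setting W₁ = Q_H(1 − T_m/T_H) equal to W₂ = Q_m(1 − T_C/T_m) = Q_H·(T_m − T_C)/T_H gives T_H − T_m = T_m − T_C, so T_m = (T_H + T_C)/2 = (765.00 + 335.15)/2 = 550.1 K.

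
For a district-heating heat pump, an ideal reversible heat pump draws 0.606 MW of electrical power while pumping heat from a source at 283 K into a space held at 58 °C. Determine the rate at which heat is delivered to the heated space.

T_H = 58 °C → 58 + 273.15 = 331.15 K.
For a reversible heat pump, COP_HP = T_H/(T_H − T_C) = 331.15/48.15 = 6.8775.
Q_H = COP_HP · W = 6.8775 × 0.606 = 4.17 MW.

Q̇_H ≈ 4.17 MW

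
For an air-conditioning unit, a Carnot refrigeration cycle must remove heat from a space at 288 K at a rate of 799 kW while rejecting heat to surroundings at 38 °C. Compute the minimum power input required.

Ẇ_in ≈ 64.2 kW

T_H = 38 °C → 38 + 273.15 = 311.15 K.
The reversible coefficient of performance is COP_R = T_C/(T_H − T_C) = 288.00/23.15 = 12.4406.
W = Q_C/COP_R = 799/12.4406 = 64.2 kW.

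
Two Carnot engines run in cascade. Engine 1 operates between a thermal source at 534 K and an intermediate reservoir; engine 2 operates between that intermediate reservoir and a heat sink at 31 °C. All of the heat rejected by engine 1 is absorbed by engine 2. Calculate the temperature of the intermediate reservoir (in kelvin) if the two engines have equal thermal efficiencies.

T_C = 31 °C → 31 + 273.15 = 304.15 K.
Equal efficiencies require 1 − T_m/T_H = 1 − T_C/T_m, i.e. T_m/T_H = T_C/T_m, so T_m = √(T_H·T_C) = √(534.00 × 304.15) = 403 K.

T_m ≈ 403 K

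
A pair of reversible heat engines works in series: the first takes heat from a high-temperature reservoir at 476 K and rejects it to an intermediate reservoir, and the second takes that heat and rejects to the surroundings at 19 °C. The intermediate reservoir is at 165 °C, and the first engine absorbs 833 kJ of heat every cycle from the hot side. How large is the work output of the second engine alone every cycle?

W₂ ≈ 255.5 kJ

T_C = 19 °C → 19 + 273.15 = 292.15 K.
T_m = 165 °C → 165 + 273.15 = 438.15 K.
Heat entering the second stage: Q_m = Q_H·(T_m/T_H) = 833 × 438.15/476.00 = 766.8 kJ.
Second-stage efficiency η₂ = 1 − T_C/T_m = 1 − 292.15/438.15 = 0.3332, so W₂ = η₂·Q_m = 255.5 kJ.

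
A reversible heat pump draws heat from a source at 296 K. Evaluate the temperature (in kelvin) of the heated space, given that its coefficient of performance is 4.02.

COP_HP = T_H/(T_H − T_C) ⇒ T_H = T_C·COP_HP/(COP_HP − 1) = 296.00 × 4.02/(4.02 − 1) = 394 K.

T_H ≈ 394 K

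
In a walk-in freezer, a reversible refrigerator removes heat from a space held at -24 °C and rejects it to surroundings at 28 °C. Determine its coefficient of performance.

T_H = 28 °C → 28 + 273.15 = 301.15 K.
T_C = -24 °C → -24 + 273.15 = 249.15 K.
COP_R = T_C/(T_H − T_C) = 249.15/(301.15 − 249.15) = 4.791.

COP_R ≈ 4.791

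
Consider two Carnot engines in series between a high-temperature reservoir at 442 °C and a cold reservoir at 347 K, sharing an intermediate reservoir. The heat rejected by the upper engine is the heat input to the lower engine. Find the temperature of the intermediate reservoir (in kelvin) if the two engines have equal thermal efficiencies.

T_m ≈ 498 K

T_H = 442 °C → 442 + 273.15 = 715.15 K.
Equal efficiencies require 1 − T_m/T_H = 1 − T_C/T_m, i.e. T_m/T_H = T_C/T_m, so T_m = √(T_H·T_C) = √(715.15 × 347.00) = 498 K.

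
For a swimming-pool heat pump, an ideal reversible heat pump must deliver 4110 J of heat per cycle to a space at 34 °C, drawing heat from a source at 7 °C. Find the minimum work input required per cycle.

T_H = 34 °C → 34 + 273.15 = 307.15 K.
T_C = 7 °C → 7 + 273.15 = 280.15 K.
Reversible heating COP: COP_HP = T_H/(T_H − T_C) = 307.15/27.00 = 11.3759.
W = Q_H/COP_HP = 4110/11.3759 = 361 J.

W_in ≈ 361 J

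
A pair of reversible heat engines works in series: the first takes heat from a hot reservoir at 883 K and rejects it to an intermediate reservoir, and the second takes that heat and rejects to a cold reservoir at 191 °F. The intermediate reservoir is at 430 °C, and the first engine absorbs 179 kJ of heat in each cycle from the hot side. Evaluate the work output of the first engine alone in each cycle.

W₁ ≈ 36.46 kJ

T_C = 191 °F → (191 − 32) × 5/9 = 88.33 °C = 361.48 K.
T_m = 430 °C → 430 + 273.15 = 703.15 K.
First-stage efficiency η₁ = 1 − T_m/T_H = 1 − 703.15/883.00 = 0.2037.
W₁ = η₁·Q_H = 0.2037 × 179 = 36.46 kJ.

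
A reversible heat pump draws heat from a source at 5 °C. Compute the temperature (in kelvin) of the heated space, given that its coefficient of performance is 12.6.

T_H ≈ 302 K

T_C = 5 °C → 5 + 273.15 = 278.15 K.
COP_HP = T_H/(T_H − T_C) ⇒ T_H = T_C·COP_HP/(COP_HP − 1) = 278.15 × 12.6/(12.6 − 1) = 302 K.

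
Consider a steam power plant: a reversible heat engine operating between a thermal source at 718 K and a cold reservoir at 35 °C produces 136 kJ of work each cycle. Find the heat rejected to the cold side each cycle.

Q_C ≈ 102 kJ

T_C = 35 °C → 35 + 273.15 = 308.15 K.
Carnot efficiency: η = 1 − T_C/T_H = 1 − 308.15/718.00 = 0.5708.
Since Q_C/Q_H = T_C/T_H and Q_H = W/η, Q_C = W·T_C/(T_H − T_C) = 136 × 308.15/409.85 = 102 kJ.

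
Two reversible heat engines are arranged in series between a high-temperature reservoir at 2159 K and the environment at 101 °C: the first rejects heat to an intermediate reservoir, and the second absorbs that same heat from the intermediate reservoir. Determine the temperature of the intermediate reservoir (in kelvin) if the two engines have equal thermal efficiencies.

T_m ≈ 899 K

T_C = 101 °C → 101 + 273.15 = 374.15 K.
Equal efficiencies require 1 − T_m/T_H = 1 − T_C/T_m, i.e. T_m/T_H = T_C/T_m, so T_m = √(T_H·T_C) = √(2159.00 × 374.15) = 899 K.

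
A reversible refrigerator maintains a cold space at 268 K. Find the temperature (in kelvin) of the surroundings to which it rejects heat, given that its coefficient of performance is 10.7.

COP_R = T_C/(T_H − T_C) ⇒ T_H = T_C·(1 + 1/COP_R) = 268.00 × (1 + 1/10.7) = 293 K.

T_H ≈ 293 K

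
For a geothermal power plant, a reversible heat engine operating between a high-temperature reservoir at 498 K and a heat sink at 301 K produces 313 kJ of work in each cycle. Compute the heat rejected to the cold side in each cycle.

Q_C ≈ 478.2 kJ

For a reversible engine, η = 1 − T_C/T_H = 1 − 301.00/498.00 = 0.3956.
Since Q_C/Q_H = T_C/T_H and Q_H = W/η, Q_C = W·T_C/(T_H − T_C) = 313 × 301.00/197.00 = 478.2 kJ.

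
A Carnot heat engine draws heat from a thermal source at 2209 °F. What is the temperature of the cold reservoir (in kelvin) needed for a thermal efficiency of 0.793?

T_C ≈ 307 K

T_H = 2209 °F → (2209 − 32) × 5/9 = 1209.44 °C = 1482.59 K.
From η = 1 − T_C/T_H, T_C = T_H·(1 − η) = 1482.59 × (1 − 0.793) = 307 K.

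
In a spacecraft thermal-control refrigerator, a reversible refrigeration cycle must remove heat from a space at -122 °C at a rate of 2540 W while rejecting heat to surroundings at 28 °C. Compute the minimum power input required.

Ẇ_in ≈ 2520 W

T_H = 28 °C → 28 + 273.15 = 301.15 K.
T_C = -122 °C → -122 + 273.15 = 151.15 K.
The reversible coefficient of performance is COP_R = T_C/(T_H − T_C) = 151.15/150.00 = 1.0077.
W = Q_C/COP_R = 2540/1.0077 = 2520 W.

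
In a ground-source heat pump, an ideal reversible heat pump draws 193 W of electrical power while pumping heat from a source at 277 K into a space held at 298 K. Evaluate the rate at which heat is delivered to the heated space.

For a reversible heat pump, COP_HP = T_H/(T_H − T_C) = 298.00/21.00 = 14.1905.
Q_H = COP_HP · W = 14.1905 × 193 = 2739 W.

Q̇_H ≈ 2739 W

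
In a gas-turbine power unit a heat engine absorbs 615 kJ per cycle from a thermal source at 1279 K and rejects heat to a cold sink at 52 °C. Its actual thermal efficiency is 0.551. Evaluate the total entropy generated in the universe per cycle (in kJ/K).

T_C = 52 °C → 52 + 273.15 = 325.15 K.
W = η·Q_H = 0.551 × 615 = 338.9 kJ, so Q_C = Q_H − W = 276.1 kJ.
The hot reservoir loses entropy Q_H/T_H = 615/1279.00 = 0.4808 kJ/K; the cold reservoir gains Q_C/T_C = 276.1/325.15 = 0.8493 kJ/K.
ΔS_univ = −Q_H/T_H + Q_C/T_C = 0.3684 kJ/K (> 0, since η = 0.551 < η_Carnot = 0.746).

ΔS_univ ≈ 0.3684 kJ/K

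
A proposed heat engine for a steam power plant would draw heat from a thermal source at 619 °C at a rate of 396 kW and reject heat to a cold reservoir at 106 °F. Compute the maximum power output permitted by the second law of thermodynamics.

T_H = 619 °C → 619 + 273.15 = 892.15 K.
T_C = 106 °F → (106 − 32) × 5/9 = 41.11 °C = 314.26 K.
The second-law ceiling is the Carnot efficiency, η_max = 1 − T_C/T_H = 1 − 314.26/892.15 = 0.6477.
W_max = η_max · Q_H = 0.6477 × 396 = 257 kW.

Ẇ_max ≈ 257 kW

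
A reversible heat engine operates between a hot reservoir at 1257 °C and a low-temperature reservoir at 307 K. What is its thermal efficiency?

T_H = 1257 °C → 1257 + 273.15 = 1530.15 K.
The Carnot efficiency is η = 1 − T_C/T_H = 1 − 307.00/1530.15 = 0.799.

η ≈ 0.799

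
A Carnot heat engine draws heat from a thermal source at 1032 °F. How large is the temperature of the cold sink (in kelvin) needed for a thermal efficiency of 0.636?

T_H = 1032 °F → (1032 − 32) × 5/9 = 555.56 °C = 828.71 K.
From η = 1 − T_C/T_H, T_C = T_H·(1 − η) = 828.71 × (1 − 0.636) = 301.6 K.

T_C ≈ 301.6 K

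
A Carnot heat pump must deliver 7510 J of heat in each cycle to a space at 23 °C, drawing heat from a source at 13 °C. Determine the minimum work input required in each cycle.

T_H = 23 °C → 23 + 273.15 = 296.15 K.
T_C = 13 °C → 13 + 273.15 = 286.15 K.
For a reversible heat pump, COP_HP = T_H/(T_H − T_C) = 296.15/10.00 = 29.6150.
W = Q_H/COP_HP = 7510/29.6150 = 254 J.

W_in ≈ 254 J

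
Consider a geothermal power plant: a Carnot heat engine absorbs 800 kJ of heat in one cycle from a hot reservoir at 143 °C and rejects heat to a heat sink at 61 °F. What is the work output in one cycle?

T_H = 143 °C → 143 + 273.15 = 416.15 K.
T_C = 61 °F → (61 − 32) × 5/9 = 16.11 °C = 289.26 K.
η_rev = 1 − T_C/T_H = 1 − 289.26/416.15 = 0.3049.
W = η·Q_H = 0.3049 × 800 = 244 kJ.

W ≈ 244 kJ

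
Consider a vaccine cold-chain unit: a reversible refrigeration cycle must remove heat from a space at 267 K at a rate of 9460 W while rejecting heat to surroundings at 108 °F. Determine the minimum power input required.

Ẇ_in ≈ 1710 W

T_H = 108 °F → (108 − 32) × 5/9 = 42.22 °C = 315.37 K.
The reversible coefficient of performance is COP_R = T_C/(T_H − T_C) = 267.00/48.37 = 5.5197.
W = Q_C/COP_R = 9460/5.5197 = 1710 W.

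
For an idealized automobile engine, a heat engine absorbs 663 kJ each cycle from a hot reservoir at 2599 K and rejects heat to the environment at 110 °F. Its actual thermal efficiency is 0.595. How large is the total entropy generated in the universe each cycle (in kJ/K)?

ΔS_univ ≈ 0.593 kJ/K

T_C = 110 °F → (110 − 32) × 5/9 = 43.33 °C = 316.48 K.
W = η·Q_H = 0.595 × 663 = 394.5 kJ, so Q_C = Q_H − W = 268.5 kJ.
Reservoir entropy changes: ΔS_H = −Q_H/T_H = −663/2599.00 = -0.2551 kJ/K and ΔS_C = +Q_C/T_C = 268.5/316.48 = 0.8484 kJ/K.
ΔS_univ = −Q_H/T_H + Q_C/T_C = 0.593 kJ/K (> 0, since η = 0.595 < η_Carnot = 0.878).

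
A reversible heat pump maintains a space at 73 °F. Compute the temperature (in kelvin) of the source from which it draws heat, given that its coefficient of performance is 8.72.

T_C ≈ 262 K

T_H = 73 °F → (73 − 32) × 5/9 = 22.78 °C = 295.93 K.
COP_HP = T_H/(T_H − T_C) ⇒ T_C = T_H·(COP_HP − 1)/COP_HP = 295.93 × (8.72 − 1)/8.72 = 262 K.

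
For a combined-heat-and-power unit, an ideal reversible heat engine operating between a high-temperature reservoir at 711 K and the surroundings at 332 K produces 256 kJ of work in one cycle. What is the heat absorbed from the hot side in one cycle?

For a reversible engine, η = 1 − T_C/T_H = 1 − 332.00/711.00 = 0.5331.
Q_H = W/η = 256/0.5331 = 480 kJ.

Q_H ≈ 480 kJ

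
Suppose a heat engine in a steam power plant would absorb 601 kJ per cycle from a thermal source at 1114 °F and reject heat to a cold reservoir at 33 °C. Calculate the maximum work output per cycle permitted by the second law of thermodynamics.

T_H = 1114 °F → (1114 − 32) × 5/9 = 601.11 °C = 874.26 K.
T_C = 33 °C → 33 + 273.15 = 306.15 K.
The upper bound on efficiency is η_max = 1 − T_C/T_H = 1 − 306.15/874.26 = 0.6498.
W_max = η_max · Q_H = 0.6498 × 601 = 390.5 kJ.

W_max ≈ 390.5 kJ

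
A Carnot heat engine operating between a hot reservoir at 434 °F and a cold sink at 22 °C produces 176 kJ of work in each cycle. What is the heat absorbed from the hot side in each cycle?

Q_H ≈ 434.0 kJ

T_H = 434 °F → (434 − 32) × 5/9 = 223.33 °C = 496.48 K.
T_C = 22 °C → 22 + 273.15 = 295.15 K.
The Carnot efficiency is η = 1 − T_C/T_H = 1 − 295.15/496.48 = 0.4055.
Q_H = W/η = 176/0.4055 = 434.0 kJ.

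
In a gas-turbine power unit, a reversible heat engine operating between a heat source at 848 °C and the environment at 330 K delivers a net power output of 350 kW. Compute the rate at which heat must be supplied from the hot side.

T_H = 848 °C → 848 + 273.15 = 1121.15 K.
For a reversible engine, η = 1 − T_C/T_H = 1 − 330.00/1121.15 = 0.7057.
Q_H = W/η = 350/0.7057 = 496.0 kW.

Q̇_H ≈ 496.0 kW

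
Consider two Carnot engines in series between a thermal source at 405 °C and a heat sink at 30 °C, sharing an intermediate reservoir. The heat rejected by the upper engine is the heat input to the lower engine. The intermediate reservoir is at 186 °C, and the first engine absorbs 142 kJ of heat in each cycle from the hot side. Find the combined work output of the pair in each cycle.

W_total ≈ 78.5 kJ

T_H = 405 °C → 405 + 273.15 = 678.15 K.
T_C = 30 °C → 30 + 273.15 = 303.15 K.
Two reversible stages in series are equivalent to a single Carnot engine between T_H and T_C, so η_total = 1 − T_C/T_H = 1 − 303.15/678.15 = 0.5530.
W_total = η_total · Q_H = 0.5530 × 142 = 78.5 kJ.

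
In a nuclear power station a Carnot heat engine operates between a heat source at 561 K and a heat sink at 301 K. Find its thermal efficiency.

η ≈ 0.463

The Carnot efficiency is η = 1 − T_C/T_H = 1 − 301.00/561.00 = 0.463.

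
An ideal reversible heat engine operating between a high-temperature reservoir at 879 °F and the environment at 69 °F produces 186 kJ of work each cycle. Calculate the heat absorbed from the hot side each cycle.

Q_H ≈ 307.4 kJ

T_H = 879 °F → (879 − 32) × 5/9 = 470.56 °C = 743.71 K.
T_C = 69 °F → (69 − 32) × 5/9 = 20.56 °C = 293.71 K.
Carnot efficiency: η = 1 − T_C/T_H = 1 − 293.71/743.71 = 0.6051.
Q_H = W/η = 186/0.6051 = 307.4 kJ.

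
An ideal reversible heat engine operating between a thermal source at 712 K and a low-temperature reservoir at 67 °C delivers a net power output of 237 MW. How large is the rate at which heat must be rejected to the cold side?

T_C = 67 °C → 67 + 273.15 = 340.15 K.
Since the cycle is reversible, η = 1 − T_C/T_H = 1 − 340.15/712.00 = 0.5223.
Since Q_C/Q_H = T_C/T_H and Q_H = W/η, Q_C = W·T_C/(T_H − T_C) = 237 × 340.15/371.85 = 217 MW.

Q̇_C ≈ 217 MW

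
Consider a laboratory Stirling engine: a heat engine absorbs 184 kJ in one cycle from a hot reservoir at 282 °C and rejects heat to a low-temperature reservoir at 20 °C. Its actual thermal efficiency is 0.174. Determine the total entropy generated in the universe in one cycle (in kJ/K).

T_H = 282 °C → 282 + 273.15 = 555.15 K.
T_C = 20 °C → 20 + 273.15 = 293.15 K.
W = η·Q_H = 0.174 × 184 = 32.02 kJ, so Q_C = Q_H − W = 152.0 kJ.
Entropy balance on the reservoirs: −Q_H/T_H = -0.3314 kJ/K, +Q_C/T_C = 0.5185 kJ/K.
ΔS_univ = −Q_H/T_H + Q_C/T_C = 0.187 kJ/K (> 0, since η = 0.174 < η_Carnot = 0.472).

ΔS_univ ≈ 0.187 kJ/K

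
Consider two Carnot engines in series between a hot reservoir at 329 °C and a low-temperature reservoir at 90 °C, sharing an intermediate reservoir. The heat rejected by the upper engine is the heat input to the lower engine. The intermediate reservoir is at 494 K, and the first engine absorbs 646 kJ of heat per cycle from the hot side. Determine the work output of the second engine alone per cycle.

T_H = 329 °C → 329 + 273.15 = 602.15 K.
T_C = 90 °C → 90 + 273.15 = 363.15 K.
Heat entering the second stage: Q_m = Q_H·(T_m/T_H) = 646 × 494.00/602.15 = 530 kJ.
Second-stage efficiency η₂ = 1 − T_C/T_m = 1 − 363.15/494.00 = 0.2649, so W₂ = η₂·Q_m = 140 kJ.

W₂ ≈ 140 kJ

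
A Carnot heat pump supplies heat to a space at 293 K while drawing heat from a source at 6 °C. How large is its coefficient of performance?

COP_HP ≈ 21.2

T_C = 6 °C → 6 + 273.15 = 279.15 K.
Reversible heating COP: COP_HP = T_H/(T_H − T_C) = 293.00/(293.00 − 279.15) = 21.2.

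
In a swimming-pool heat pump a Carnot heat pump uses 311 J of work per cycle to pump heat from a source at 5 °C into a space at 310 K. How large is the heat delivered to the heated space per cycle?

Q_H ≈ 3027 J

T_C = 5 °C → 5 + 273.15 = 278.15 K.
For a reversible heat pump, COP_HP = T_H/(T_H − T_C) = 310.00/31.85 = 9.7331.
Q_H = COP_HP · W = 9.7331 × 311 = 3027 J.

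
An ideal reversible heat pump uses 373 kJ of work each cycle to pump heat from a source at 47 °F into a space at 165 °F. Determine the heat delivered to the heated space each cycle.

T_H = 165 °F → (165 − 32) × 5/9 = 73.89 °C = 347.04 K.
T_C = 47 °F → (47 − 32) × 5/9 = 8.33 °C = 281.48 K.
Reversible heating COP: COP_HP = T_H/(T_H − T_C) = 347.04/65.56 = 5.2938.
Q_H = COP_HP · W = 5.2938 × 373 = 1970 kJ.

Q_H ≈ 1970 kJ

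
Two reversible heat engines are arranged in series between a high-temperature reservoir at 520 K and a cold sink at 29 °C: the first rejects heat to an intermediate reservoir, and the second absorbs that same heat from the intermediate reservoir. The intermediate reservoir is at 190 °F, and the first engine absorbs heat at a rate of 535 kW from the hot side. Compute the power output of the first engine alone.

T_C = 29 °C → 29 + 273.15 = 302.15 K.
T_m = 190 °F → (190 − 32) × 5/9 = 87.78 °C = 360.93 K.
First-stage efficiency η₁ = 1 − T_m/T_H = 1 − 360.93/520.00 = 0.3059.
W₁ = η₁·Q_H = 0.3059 × 535 = 164 kW.

Ẇ₁ ≈ 164 kW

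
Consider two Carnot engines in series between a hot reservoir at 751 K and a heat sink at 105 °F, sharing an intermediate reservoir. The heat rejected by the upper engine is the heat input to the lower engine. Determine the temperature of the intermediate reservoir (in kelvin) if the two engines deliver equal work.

T_C = 105 °F → (105 − 32) × 5/9 = 40.56 °C = 313.71 K.
For reversible stages Q_m = Q_H·(T_m/T_H). Setting W₁ = Q_H(1 − T_m/T_H) equal to W₂ = Q_m(1 − T_C/T_m) = Q_H·(T_m − T_C)/T_H gives T_H − T_m = T_m − T_C, so T_m = (T_H + T_C)/2 = (751.00 + 313.71)/2 = 532 K.

T_m ≈ 532 K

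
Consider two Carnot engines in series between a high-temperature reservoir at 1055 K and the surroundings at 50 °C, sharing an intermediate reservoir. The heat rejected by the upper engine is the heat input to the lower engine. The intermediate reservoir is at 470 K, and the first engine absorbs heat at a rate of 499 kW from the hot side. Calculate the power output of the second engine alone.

Ẇ₂ ≈ 69.5 kW

T_C = 50 °C → 50 + 273.15 = 323.15 K.
Heat entering the second stage: Q_m = Q_H·(T_m/T_H) = 499 × 470.00/1055.00 = 222 kW.
Second-stage efficiency η₂ = 1 − T_C/T_m = 1 − 323.15/470.00 = 0.3124, so W₂ = η₂·Q_m = 69.5 kW.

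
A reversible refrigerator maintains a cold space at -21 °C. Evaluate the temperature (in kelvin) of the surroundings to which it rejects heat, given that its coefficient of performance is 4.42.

T_H ≈ 309 K

T_C = -21 °C → -21 + 273.15 = 252.15 K.
COP_R = T_C/(T_H − T_C) ⇒ T_H = T_C·(1 + 1/COP_R) = 252.15 × (1 + 1/4.42) = 309 K.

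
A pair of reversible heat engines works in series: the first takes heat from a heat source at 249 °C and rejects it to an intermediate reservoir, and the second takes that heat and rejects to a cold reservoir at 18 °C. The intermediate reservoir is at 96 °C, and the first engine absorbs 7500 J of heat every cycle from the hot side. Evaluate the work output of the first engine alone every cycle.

W₁ ≈ 2200 J

T_H = 249 °C → 249 + 273.15 = 522.15 K.
T_C = 18 °C → 18 + 273.15 = 291.15 K.
T_m = 96 °C → 96 + 273.15 = 369.15 K.
First-stage efficiency η₁ = 1 − T_m/T_H = 1 − 369.15/522.15 = 0.2930.
W₁ = η₁·Q_H = 0.2930 × 7500 = 2200 J.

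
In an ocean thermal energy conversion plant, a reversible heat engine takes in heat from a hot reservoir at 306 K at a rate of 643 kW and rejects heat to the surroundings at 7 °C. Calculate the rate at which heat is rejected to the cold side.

Q̇_C ≈ 588.7 kW

T_C = 7 °C → 7 + 273.15 = 280.15 K.
Since the cycle is reversible, η = 1 − T_C/T_H = 1 − 280.15/306.00 = 0.0845.
For a reversible cycle Q_C/Q_H = T_C/T_H, so Q_C = 643 × 280.15/306.00 = 588.7 kW.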